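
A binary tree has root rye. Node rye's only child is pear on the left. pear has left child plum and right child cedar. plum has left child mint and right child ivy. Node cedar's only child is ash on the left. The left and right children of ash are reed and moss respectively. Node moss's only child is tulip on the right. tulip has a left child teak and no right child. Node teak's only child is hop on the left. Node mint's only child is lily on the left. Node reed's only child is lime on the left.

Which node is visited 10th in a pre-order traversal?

lime

Pre-order visits the node, then its left subtree, then its right subtree.
Visit rye.
At rye: go left to pear.
  Visit pear.
  At pear: go left to plum.
    Visit plum.
    At plum: go left to mint.
      Visit mint.
      At mint: go left to lily.
        lily is a leaf — visit lily.
      At mint: no right child.
    At plum: go right to ivy.
      ivy is a leaf — visit ivy.
  At pear: go right to cedar.
    Visit cedar.
    At cedar: go left to ash.
      Visit ash.
      At ash: go left to reed.
        Visit reed.
        At reed: go left to lime.
          lime is a leaf — visit lime.
        At reed: no right child.
      At ash: go right to moss.
        Visit moss.
        At moss: no left child.
        At moss: go right to tulip.
          Visit tulip.
          At tulip: go left to teak.
            Visit teak.
            At teak: go left to hop.
              hop is a leaf — visit hop.
            At teak: no right child.
          At tulip: no right child.
    At cedar: no right child.
At rye: no right child.
Full pre-order sequence: rye, pear, plum, mint, lily, ivy, cedar, ash, reed, lime, moss, tulip, teak, hop.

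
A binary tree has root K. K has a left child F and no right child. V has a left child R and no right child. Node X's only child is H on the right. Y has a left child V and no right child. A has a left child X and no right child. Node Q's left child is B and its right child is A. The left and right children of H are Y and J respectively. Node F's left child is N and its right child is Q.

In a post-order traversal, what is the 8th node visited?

X

Post-order visits the left subtree, then the right subtree, then the node.
At K: go left to F.
  At F: go left to N.
    N is a leaf — visit N.
  At F: go right to Q.
    At Q: go left to B.
      B is a leaf — visit B.
    At Q: go right to A.
      At A: go left to X.
        At X: no left child.
        At X: go right to H.
          At H: go left to Y.
            At Y: go left to V.
              At V: go left to R.
                R is a leaf — visit R.
              At V: no right child.
              Visit V.
            At Y: no right child.
            Visit Y.
          At H: go right to J.
            J is a leaf — visit J.
          Visit H.
        Visit X.
      At A: no right child.
      Visit A.
    Visit Q.
  Visit F.
At K: no right child.
Visit K.
Full post-order sequence: N, B, R, V, Y, J, H, X, A, Q, F, K.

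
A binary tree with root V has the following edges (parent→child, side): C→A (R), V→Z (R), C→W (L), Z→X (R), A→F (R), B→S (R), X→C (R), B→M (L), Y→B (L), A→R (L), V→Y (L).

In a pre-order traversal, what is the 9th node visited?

W

Pre-order visits the node, then its left subtree, then its right subtree.
Visit V.
At V: go left to Y.
  Visit Y.
  At Y: go left to B.
    Visit B.
    At B: go left to M.
      M is a leaf — visit M.
    At B: go right to S.
      S is a leaf — visit S.
  At Y: no right child.
At V: go right to Z.
  Visit Z.
  At Z: no left child.
  At Z: go right to X.
    Visit X.
    At X: no left child.
    At X: go right to C.
      Visit C.
      At C: go left to W.
        W is a leaf — visit W.
      At C: go right to A.
        Visit A.
        At A: go left to R.
          R is a leaf — visit R.
        At A: go right to F.
          F is a leaf — visit F.
Full pre-order sequence: V, Y, B, M, S, Z, X, C, W, A, R, F.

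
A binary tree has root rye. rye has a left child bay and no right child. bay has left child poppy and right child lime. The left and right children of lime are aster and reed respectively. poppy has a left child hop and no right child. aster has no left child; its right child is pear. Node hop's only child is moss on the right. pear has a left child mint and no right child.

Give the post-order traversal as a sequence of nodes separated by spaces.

Post-order visits the left subtree, then the right subtree, then the node.
At rye: go left to bay.
  At bay: go left to poppy.
    At poppy: go left to hop.
      At hop: no left child.
      At hop: go right to moss.
        moss is a leaf — visit moss.
      Visit hop.
    At poppy: no right child.
    Visit poppy.
  At bay: go right to lime.
    At lime: go left to aster.
      At aster: no left child.
      At aster: go right to pear.
        At pear: go left to mint.
          mint is a leaf — visit mint.
        At pear: no right child.
        Visit pear.
      Visit aster.
    At lime: go right to reed.
      reed is a leaf — visit reed.
    Visit lime.
  Visit bay.
At rye: no right child.
Visit rye.

moss hop poppy mint pear aster reed lime bay rye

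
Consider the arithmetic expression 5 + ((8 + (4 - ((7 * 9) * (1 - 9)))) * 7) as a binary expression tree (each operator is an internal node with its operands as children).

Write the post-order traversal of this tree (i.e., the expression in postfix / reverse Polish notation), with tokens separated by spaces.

5 8 4 7 9 * 1 9 - * - + 7 * +

Post-order on an expression tree gives postfix notation: for each operator, emit left operand, right operand, then the operator.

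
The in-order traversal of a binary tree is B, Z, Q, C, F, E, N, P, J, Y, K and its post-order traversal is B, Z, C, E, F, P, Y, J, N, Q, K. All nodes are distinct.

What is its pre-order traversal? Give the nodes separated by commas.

The last element of post-order is the root; it splits in-order into left and right subtrees.
Root K: left subtree has 10 nodes {B, Z, Q, C, F, E, N, P, J, Y}, right has 0 { }.
  Root Q: left subtree has 2 nodes {B, Z}, right has 7 {C, F, E, N, P, J, Y}.
    Root Z: left subtree has 1 node {B}, right has 0 { }.
    Root N: left subtree has 3 nodes {C, F, E}, right has 3 {P, J, Y}.
      Root F: left subtree has 1 node {C}, right has 1 {E}.
      Root J: left subtree has 1 node {P}, right has 1 {Y}.

K, Q, Z, B, N, F, C, E, J, P, Y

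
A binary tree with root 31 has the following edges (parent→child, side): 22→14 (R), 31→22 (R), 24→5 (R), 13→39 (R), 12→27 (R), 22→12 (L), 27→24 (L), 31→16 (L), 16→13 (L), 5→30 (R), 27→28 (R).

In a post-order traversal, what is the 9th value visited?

Post-order visits the left subtree, then the right subtree, then the node.
At 31: go left to 16.
  At 16: go left to 13.
    At 13: no left child.
    At 13: go right to 39.
      39 is a leaf — visit 39.
    Visit 13.
  At 16: no right child.
  Visit 16.
At 31: go right to 22.
  At 22: go left to 12.
    At 12: no left child.
    At 12: go right to 27.
      At 27: go left to 24.
        At 24: no left child.
        At 24: go right to 5.
          At 5: no left child.
          At 5: go right to 30.
            30 is a leaf — visit 30.
          Visit 5.
        Visit 24.
      At 27: go right to 28.
        28 is a leaf — visit 28.
      Visit 27.
    Visit 12.
  At 22: go right to 14.
    14 is a leaf — visit 14.
  Visit 22.
Visit 31.
Full post-order sequence: 39, 13, 16, 30, 5, 24, 28, 27, 12, 14, 22, 31.

12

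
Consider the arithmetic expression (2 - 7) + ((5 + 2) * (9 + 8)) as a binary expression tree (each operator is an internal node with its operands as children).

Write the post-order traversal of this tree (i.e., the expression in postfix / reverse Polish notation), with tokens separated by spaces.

2 7 - 5 2 + 9 8 + * +

Post-order on an expression tree gives postfix notation: for each operator, emit left operand, right operand, then the operator.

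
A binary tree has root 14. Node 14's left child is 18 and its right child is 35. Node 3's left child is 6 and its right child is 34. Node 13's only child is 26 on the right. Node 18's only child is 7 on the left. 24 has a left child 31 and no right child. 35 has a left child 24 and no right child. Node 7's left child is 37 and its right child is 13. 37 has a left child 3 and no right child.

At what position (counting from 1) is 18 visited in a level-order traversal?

Level-order visits nodes level by level from the root, left to right within each level.
Level 0: 14
Level 1: 18, 35
Level 2: 7, 24
Level 3: 37, 13, 31
Level 4: 3, 26
Level 5: 6, 34
Full level-order sequence: 14, 18, 35, 7, 24, 37, 13, 31, 3, 26, 6, 34.

2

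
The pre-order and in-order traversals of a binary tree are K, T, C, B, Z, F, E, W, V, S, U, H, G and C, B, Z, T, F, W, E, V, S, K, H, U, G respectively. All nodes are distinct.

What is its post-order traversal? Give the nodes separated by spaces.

The first element of pre-order is the root; it splits in-order into left and right subtrees.
Root K: left subtree has 9 nodes {C, B, Z, T, F, W, E, V, S}, right has 3 {H, U, G}.
  Root T: left subtree has 3 nodes {C, B, Z}, right has 5 {F, W, E, V, S}.
    Root C: left subtree has 0 nodes { }, right has 2 {B, Z}.
      Root B: left subtree has 0 nodes { }, right has 1 {Z}.
    Root F: left subtree has 0 nodes { }, right has 4 {W, E, V, S}.
      Root E: left subtree has 1 node {W}, right has 2 {V, S}.
        Root V: left subtree has 0 nodes { }, right has 1 {S}.
  Root U: left subtree has 1 node {H}, right has 1 {G}.

Z B C W S V E F T H G U K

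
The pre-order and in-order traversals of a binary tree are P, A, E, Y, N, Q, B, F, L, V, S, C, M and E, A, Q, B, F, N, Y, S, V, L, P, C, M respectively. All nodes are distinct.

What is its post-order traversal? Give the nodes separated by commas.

The first element of pre-order is the root; it splits in-order into left and right subtrees.
Root P: left subtree has 10 nodes {E, A, Q, B, F, N, Y, S, V, L}, right has 2 {C, M}.
  Root A: left subtree has 1 node {E}, right has 8 {Q, B, F, N, Y, S, V, L}.
    Root Y: left subtree has 4 nodes {Q, B, F, N}, right has 3 {S, V, L}.
      Root N: left subtree has 3 nodes {Q, B, F}, right has 0 { }.
        Root Q: left subtree has 0 nodes { }, right has 2 {B, F}.
          Root B: left subtree has 0 nodes { }, right has 1 {F}.
      Root L: left subtree has 2 nodes {S, V}, right has 0 { }.
        Root V: left subtree has 1 node {S}, right has 0 { }.
  Root C: left subtree has 0 nodes { }, right has 1 {M}.

E, F, B, Q, N, S, V, L, Y, A, M, C, P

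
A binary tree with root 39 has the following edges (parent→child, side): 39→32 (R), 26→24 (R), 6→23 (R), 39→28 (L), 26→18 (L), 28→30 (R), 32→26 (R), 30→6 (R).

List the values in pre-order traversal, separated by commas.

39, 28, 30, 6, 23, 32, 26, 18, 24

Pre-order visits the node, then its left subtree, then its right subtree.
Visit 39.
At 39: go left to 28.
  Visit 28.
  At 28: no left child.
  At 28: go right to 30.
    Visit 30.
    At 30: no left child.
    At 30: go right to 6.
      Visit 6.
      At 6: no left child.
      At 6: go right to 23.
        23 is a leaf — visit 23.
At 39: go right to 32.
  Visit 32.
  At 32: no left child.
  At 32: go right to 26.
    Visit 26.
    At 26: go left to 18.
      18 is a leaf — visit 18.
    At 26: go right to 24.
      24 is a leaf — visit 24.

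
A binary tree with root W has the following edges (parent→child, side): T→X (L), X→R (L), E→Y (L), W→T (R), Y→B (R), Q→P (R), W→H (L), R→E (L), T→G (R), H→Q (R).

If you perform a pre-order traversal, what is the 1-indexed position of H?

2

Pre-order visits the node, then its left subtree, then its right subtree.
Visit W.
At W: go left to H.
  Visit H.
  At H: no left child.
  At H: go right to Q.
    Visit Q.
    At Q: no left child.
    At Q: go right to P.
      P is a leaf — visit P.
At W: go right to T.
  Visit T.
  At T: go left to X.
    Visit X.
    At X: go left to R.
      Visit R.
      At R: go left to E.
        Visit E.
        At E: go left to Y.
          Visit Y.
          At Y: no left child.
          At Y: go right to B.
            B is a leaf — visit B.
        At E: no right child.
      At R: no right child.
    At X: no right child.
  At T: go right to G.
    G is a leaf — visit G.
Full pre-order sequence: W, H, Q, P, T, X, R, E, Y, B, G.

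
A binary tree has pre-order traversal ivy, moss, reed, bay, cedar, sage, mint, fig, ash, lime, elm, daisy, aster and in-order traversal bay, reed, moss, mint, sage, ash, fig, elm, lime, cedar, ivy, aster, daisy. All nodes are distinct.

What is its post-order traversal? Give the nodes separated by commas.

The first element of pre-order is the root; it splits in-order into left and right subtrees.
Root ivy: left subtree has 10 nodes {bay, reed, moss, mint, sage, ash, fig, elm, lime, cedar}, right has 2 {aster, daisy}.
  Root moss: left subtree has 2 nodes {bay, reed}, right has 7 {mint, sage, ash, fig, elm, lime, cedar}.
    Root reed: left subtree has 1 node {bay}, right has 0 { }.
    Root cedar: left subtree has 6 nodes {mint, sage, ash, fig, elm, lime}, right has 0 { }.
      Root sage: left subtree has 1 node {mint}, right has 4 {ash, fig, elm, lime}.
        Root fig: left subtree has 1 node {ash}, right has 2 {elm, lime}.
          Root lime: left subtree has 1 node {elm}, right has 0 { }.
  Root daisy: left subtree has 1 node {aster}, right has 0 { }.

bay, reed, mint, ash, elm, lime, fig, sage, cedar, moss, aster, daisy, ivy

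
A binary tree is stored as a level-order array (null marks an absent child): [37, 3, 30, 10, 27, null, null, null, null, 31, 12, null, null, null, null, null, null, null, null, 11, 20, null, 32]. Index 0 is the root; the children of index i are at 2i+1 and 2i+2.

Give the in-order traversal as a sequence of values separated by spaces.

10 3 11 31 20 27 12 32 37 30

In-order visits the left subtree, then the node, then the right subtree.
At 37: go left to 3.
  At 3: go left to 10.
    10 is a leaf — visit 10.
  Visit 3.
  At 3: go right to 27.
    At 27: go left to 31.
      At 31: go left to 11.
        11 is a leaf — visit 11.
      Visit 31.
      At 31: go right to 20.
        20 is a leaf — visit 20.
    Visit 27.
    At 27: go right to 12.
      At 12: no left child.
      Visit 12.
      At 12: go right to 32.
        32 is a leaf — visit 32.
Visit 37.
At 37: go right to 30.
  30 is a leaf — visit 30.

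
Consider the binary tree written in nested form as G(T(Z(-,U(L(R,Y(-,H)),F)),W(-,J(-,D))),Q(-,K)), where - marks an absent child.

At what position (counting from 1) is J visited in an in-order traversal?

10

In-order visits the left subtree, then the node, then the right subtree.
At G: go left to T.
  At T: go left to Z.
    At Z: no left child.
    Visit Z.
    At Z: go right to U.
      At U: go left to L.
        At L: go left to R.
          R is a leaf — visit R.
        Visit L.
        At L: go right to Y.
          At Y: no left child.
          Visit Y.
          At Y: go right to H.
            H is a leaf — visit H.
      Visit U.
      At U: go right to F.
        F is a leaf — visit F.
  Visit T.
  At T: go right to W.
    At W: no left child.
    Visit W.
    At W: go right to J.
      At J: no left child.
      Visit J.
      At J: go right to D.
        D is a leaf — visit D.
Visit G.
At G: go right to Q.
  At Q: no left child.
  Visit Q.
  At Q: go right to K.
    K is a leaf — visit K.
Full in-order sequence: Z, R, L, Y, H, U, F, T, W, J, D, G, Q, K.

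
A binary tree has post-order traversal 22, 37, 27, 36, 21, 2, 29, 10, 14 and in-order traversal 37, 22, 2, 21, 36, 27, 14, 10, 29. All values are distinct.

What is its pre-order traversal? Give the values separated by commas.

14, 2, 37, 22, 21, 36, 27, 10, 29

The last element of post-order is the root; it splits in-order into left and right subtrees.
Root 14: left subtree has 6 nodes {37, 22, 2, 21, 36, 27}, right has 2 {10, 29}.
  Root 2: left subtree has 2 nodes {37, 22}, right has 3 {21, 36, 27}.
    Root 37: left subtree has 0 nodes { }, right has 1 {22}.
    Root 21: left subtree has 0 nodes { }, right has 2 {36, 27}.
      Root 36: left subtree has 0 nodes { }, right has 1 {27}.
  Root 10: left subtree has 0 nodes { }, right has 1 {29}.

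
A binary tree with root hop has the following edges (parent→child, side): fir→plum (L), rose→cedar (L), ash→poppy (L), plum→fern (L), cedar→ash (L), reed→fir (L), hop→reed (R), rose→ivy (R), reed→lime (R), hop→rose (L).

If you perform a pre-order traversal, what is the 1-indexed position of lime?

11

Pre-order visits the node, then its left subtree, then its right subtree.
Visit hop.
At hop: go left to rose.
  Visit rose.
  At rose: go left to cedar.
    Visit cedar.
    At cedar: go left to ash.
      Visit ash.
      At ash: go left to poppy.
        poppy is a leaf — visit poppy.
      At ash: no right child.
    At cedar: no right child.
  At rose: go right to ivy.
    ivy is a leaf — visit ivy.
At hop: go right to reed.
  Visit reed.
  At reed: go left to fir.
    Visit fir.
    At fir: go left to plum.
      Visit plum.
      At plum: go left to fern.
        fern is a leaf — visit fern.
      At plum: no right child.
    At fir: no right child.
  At reed: go right to lime.
    lime is a leaf — visit lime.
Full pre-order sequence: hop, rose, cedar, ash, poppy, ivy, reed, fir, plum, fern, lime.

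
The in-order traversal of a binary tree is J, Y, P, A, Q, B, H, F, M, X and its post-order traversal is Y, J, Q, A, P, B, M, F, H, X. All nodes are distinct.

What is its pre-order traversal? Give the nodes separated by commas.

The last element of post-order is the root; it splits in-order into left and right subtrees.
Root X: left subtree has 9 nodes {J, Y, P, A, Q, B, H, F, M}, right has 0 { }.
  Root H: left subtree has 6 nodes {J, Y, P, A, Q, B}, right has 2 {F, M}.
    Root B: left subtree has 5 nodes {J, Y, P, A, Q}, right has 0 { }.
      Root P: left subtree has 2 nodes {J, Y}, right has 2 {A, Q}.
        Root J: left subtree has 0 nodes { }, right has 1 {Y}.
        Root A: left subtree has 0 nodes { }, right has 1 {Q}.
    Root F: left subtree has 0 nodes { }, right has 1 {M}.

X, H, B, P, J, Y, A, Q, F, M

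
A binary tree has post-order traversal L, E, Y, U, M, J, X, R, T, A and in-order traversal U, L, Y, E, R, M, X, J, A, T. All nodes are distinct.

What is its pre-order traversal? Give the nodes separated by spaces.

The last element of post-order is the root; it splits in-order into left and right subtrees.
Root A: left subtree has 8 nodes {U, L, Y, E, R, M, X, J}, right has 1 {T}.
  Root R: left subtree has 4 nodes {U, L, Y, E}, right has 3 {M, X, J}.
    Root U: left subtree has 0 nodes { }, right has 3 {L, Y, E}.
      Root Y: left subtree has 1 node {L}, right has 1 {E}.
    Root X: left subtree has 1 node {M}, right has 1 {J}.

A R U Y L E X M J T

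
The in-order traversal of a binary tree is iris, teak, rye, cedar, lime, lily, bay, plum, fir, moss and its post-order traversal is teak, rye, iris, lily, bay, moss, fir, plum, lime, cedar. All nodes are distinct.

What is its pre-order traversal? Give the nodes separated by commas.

The last element of post-order is the root; it splits in-order into left and right subtrees.
Root cedar: left subtree has 3 nodes {iris, teak, rye}, right has 6 {lime, lily, bay, plum, fir, moss}.
  Root iris: left subtree has 0 nodes { }, right has 2 {teak, rye}.
    Root rye: left subtree has 1 node {teak}, right has 0 { }.
  Root lime: left subtree has 0 nodes { }, right has 5 {lily, bay, plum, fir, moss}.
    Root plum: left subtree has 2 nodes {lily, bay}, right has 2 {fir, moss}.
      Root bay: left subtree has 1 node {lily}, right has 0 { }.
      Root fir: left subtree has 0 nodes { }, right has 1 {moss}.

cedar, iris, rye, teak, lime, plum, bay, lily, fir, moss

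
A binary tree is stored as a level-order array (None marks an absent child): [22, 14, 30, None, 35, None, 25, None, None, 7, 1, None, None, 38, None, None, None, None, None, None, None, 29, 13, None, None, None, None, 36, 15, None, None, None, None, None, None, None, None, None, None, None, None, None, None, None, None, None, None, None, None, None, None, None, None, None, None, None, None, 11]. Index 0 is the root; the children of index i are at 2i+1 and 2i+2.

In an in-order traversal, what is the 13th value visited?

25

In-order visits the left subtree, then the node, then the right subtree.
At 22: go left to 14.
  At 14: no left child.
  Visit 14.
  At 14: go right to 35.
    At 35: go left to 7.
      7 is a leaf — visit 7.
    Visit 35.
    At 35: go right to 1.
      At 1: go left to 29.
        29 is a leaf — visit 29.
      Visit 1.
      At 1: go right to 13.
        13 is a leaf — visit 13.
Visit 22.
At 22: go right to 30.
  At 30: no left child.
  Visit 30.
  At 30: go right to 25.
    At 25: go left to 38.
      At 38: go left to 36.
        36 is a leaf — visit 36.
      Visit 38.
      At 38: go right to 15.
        At 15: go left to 11.
          11 is a leaf — visit 11.
        Visit 15.
        At 15: no right child.
    Visit 25.
    At 25: no right child.
Full in-order sequence: 14, 7, 35, 29, 1, 13, 22, 30, 36, 38, 11, 15, 25.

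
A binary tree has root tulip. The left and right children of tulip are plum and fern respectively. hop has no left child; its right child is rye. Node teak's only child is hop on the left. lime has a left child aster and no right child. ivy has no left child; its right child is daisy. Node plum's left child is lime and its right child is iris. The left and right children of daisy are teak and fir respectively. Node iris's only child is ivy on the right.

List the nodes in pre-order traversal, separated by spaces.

Pre-order visits the node, then its left subtree, then its right subtree.
Visit tulip.
At tulip: go left to plum.
  Visit plum.
  At plum: go left to lime.
    Visit lime.
    At lime: go left to aster.
      aster is a leaf — visit aster.
    At lime: no right child.
  At plum: go right to iris.
    Visit iris.
    At iris: no left child.
    At iris: go right to ivy.
      Visit ivy.
      At ivy: no left child.
      At ivy: go right to daisy.
        Visit daisy.
        At daisy: go left to teak.
          Visit teak.
          At teak: go left to hop.
            Visit hop.
            At hop: no left child.
            At hop: go right to rye.
              rye is a leaf — visit rye.
          At teak: no right child.
        At daisy: go right to fir.
          fir is a leaf — visit fir.
At tulip: go right to fern.
  fern is a leaf — visit fern.

tulip plum lime aster iris ivy daisy teak hop rye fir fern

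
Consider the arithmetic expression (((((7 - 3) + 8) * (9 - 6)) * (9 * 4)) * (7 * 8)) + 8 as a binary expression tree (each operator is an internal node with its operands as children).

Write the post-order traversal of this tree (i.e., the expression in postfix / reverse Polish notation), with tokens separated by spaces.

Post-order on an expression tree gives postfix notation: for each operator, emit left operand, right operand, then the operator.

7 3 - 8 + 9 6 - * 9 4 * * 7 8 * * 8 +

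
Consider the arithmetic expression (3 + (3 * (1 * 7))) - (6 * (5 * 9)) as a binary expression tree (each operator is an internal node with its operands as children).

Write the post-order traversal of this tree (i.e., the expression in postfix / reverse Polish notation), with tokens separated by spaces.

3 3 1 7 * * + 6 5 9 * * -

Post-order on an expression tree gives postfix notation: for each operator, emit left operand, right operand, then the operator.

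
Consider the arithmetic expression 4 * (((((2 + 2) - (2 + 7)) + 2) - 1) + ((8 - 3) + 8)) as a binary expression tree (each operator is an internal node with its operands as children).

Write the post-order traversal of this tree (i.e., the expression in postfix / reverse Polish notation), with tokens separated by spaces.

Post-order on an expression tree gives postfix notation: for each operator, emit left operand, right operand, then the operator.

4 2 2 + 2 7 + - 2 + 1 - 8 3 - 8 + + *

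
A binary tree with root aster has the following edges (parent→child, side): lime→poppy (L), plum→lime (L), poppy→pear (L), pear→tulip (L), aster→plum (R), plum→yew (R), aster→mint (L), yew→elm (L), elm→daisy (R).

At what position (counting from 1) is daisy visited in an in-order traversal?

9

In-order visits the left subtree, then the node, then the right subtree.
At aster: go left to mint.
  mint is a leaf — visit mint.
Visit aster.
At aster: go right to plum.
  At plum: go left to lime.
    At lime: go left to poppy.
      At poppy: go left to pear.
        At pear: go left to tulip.
          tulip is a leaf — visit tulip.
        Visit pear.
        At pear: no right child.
      Visit poppy.
      At poppy: no right child.
    Visit lime.
    At lime: no right child.
  Visit plum.
  At plum: go right to yew.
    At yew: go left to elm.
      At elm: no left child.
      Visit elm.
      At elm: go right to daisy.
        daisy is a leaf — visit daisy.
    Visit yew.
    At yew: no right child.
Full in-order sequence: mint, aster, tulip, pear, poppy, lime, plum, elm, daisy, yew.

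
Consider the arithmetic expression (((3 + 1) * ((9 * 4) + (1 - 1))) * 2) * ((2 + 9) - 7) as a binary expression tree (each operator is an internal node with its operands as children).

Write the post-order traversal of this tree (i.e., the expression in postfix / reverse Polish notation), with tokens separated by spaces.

3 1 + 9 4 * 1 1 - + * 2 * 2 9 + 7 - *

Post-order on an expression tree gives postfix notation: for each operator, emit left operand, right operand, then the operator.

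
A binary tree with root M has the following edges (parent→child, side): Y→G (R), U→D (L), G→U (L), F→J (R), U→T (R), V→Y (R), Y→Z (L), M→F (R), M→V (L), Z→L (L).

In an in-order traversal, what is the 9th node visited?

M

In-order visits the left subtree, then the node, then the right subtree.
At M: go left to V.
  At V: no left child.
  Visit V.
  At V: go right to Y.
    At Y: go left to Z.
      At Z: go left to L.
        L is a leaf — visit L.
      Visit Z.
      At Z: no right child.
    Visit Y.
    At Y: go right to G.
      At G: go left to U.
        At U: go left to D.
          D is a leaf — visit D.
        Visit U.
        At U: go right to T.
          T is a leaf — visit T.
      Visit G.
      At G: no right child.
Visit M.
At M: go right to F.
  At F: no left child.
  Visit F.
  At F: go right to J.
    J is a leaf — visit J.
Full in-order sequence: V, L, Z, Y, D, U, T, G, M, F, J.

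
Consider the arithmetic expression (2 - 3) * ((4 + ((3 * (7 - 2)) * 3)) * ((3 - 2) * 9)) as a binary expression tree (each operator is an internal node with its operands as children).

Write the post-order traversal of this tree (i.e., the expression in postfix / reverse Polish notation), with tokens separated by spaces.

Post-order on an expression tree gives postfix notation: for each operator, emit left operand, right operand, then the operator.

2 3 - 4 3 7 2 - * 3 * + 3 2 - 9 * * *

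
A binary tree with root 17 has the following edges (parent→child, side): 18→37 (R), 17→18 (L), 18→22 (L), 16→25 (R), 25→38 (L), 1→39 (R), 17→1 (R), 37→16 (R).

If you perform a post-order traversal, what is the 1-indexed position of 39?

7

Post-order visits the left subtree, then the right subtree, then the node.
At 17: go left to 18.
  At 18: go left to 22.
    22 is a leaf — visit 22.
  At 18: go right to 37.
    At 37: no left child.
    At 37: go right to 16.
      At 16: no left child.
      At 16: go right to 25.
        At 25: go left to 38.
          38 is a leaf — visit 38.
        At 25: no right child.
        Visit 25.
      Visit 16.
    Visit 37.
  Visit 18.
At 17: go right to 1.
  At 1: no left child.
  At 1: go right to 39.
    39 is a leaf — visit 39.
  Visit 1.
Visit 17.
Full post-order sequence: 22, 38, 25, 16, 37, 18, 39, 1, 17.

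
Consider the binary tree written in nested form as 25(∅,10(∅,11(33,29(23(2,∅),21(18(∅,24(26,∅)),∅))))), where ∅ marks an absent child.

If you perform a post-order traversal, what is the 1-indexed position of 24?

Post-order visits the left subtree, then the right subtree, then the node.
At 25: no left child.
At 25: go right to 10.
  At 10: no left child.
  At 10: go right to 11.
    At 11: go left to 33.
      33 is a leaf — visit 33.
    At 11: go right to 29.
      At 29: go left to 23.
        At 23: go left to 2.
          2 is a leaf — visit 2.
        At 23: no right child.
        Visit 23.
      At 29: go right to 21.
        At 21: go left to 18.
          At 18: no left child.
          At 18: go right to 24.
            At 24: go left to 26.
              26 is a leaf — visit 26.
            At 24: no right child.
            Visit 24.
          Visit 18.
        At 21: no right child.
        Visit 21.
      Visit 29.
    Visit 11.
  Visit 10.
Visit 25.
Full post-order sequence: 33, 2, 23, 26, 24, 18, 21, 29, 11, 10, 25.

5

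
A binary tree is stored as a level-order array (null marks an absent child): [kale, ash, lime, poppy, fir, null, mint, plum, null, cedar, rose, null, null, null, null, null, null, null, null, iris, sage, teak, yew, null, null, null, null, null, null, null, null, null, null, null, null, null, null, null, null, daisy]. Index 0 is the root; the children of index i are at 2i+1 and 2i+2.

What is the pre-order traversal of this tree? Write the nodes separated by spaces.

kale ash poppy plum fir cedar iris daisy sage rose teak yew lime mint

Pre-order visits the node, then its left subtree, then its right subtree.
Visit kale.
At kale: go left to ash.
  Visit ash.
  At ash: go left to poppy.
    Visit poppy.
    At poppy: go left to plum.
      plum is a leaf — visit plum.
    At poppy: no right child.
  At ash: go right to fir.
    Visit fir.
    At fir: go left to cedar.
      Visit cedar.
      At cedar: go left to iris.
        Visit iris.
        At iris: go left to daisy.
          daisy is a leaf — visit daisy.
        At iris: no right child.
      At cedar: go right to sage.
        sage is a leaf — visit sage.
    At fir: go right to rose.
      Visit rose.
      At rose: go left to teak.
        teak is a leaf — visit teak.
      At rose: go right to yew.
        yew is a leaf — visit yew.
At kale: go right to lime.
  Visit lime.
  At lime: no left child.
  At lime: go right to mint.
    mint is a leaf — visit mint.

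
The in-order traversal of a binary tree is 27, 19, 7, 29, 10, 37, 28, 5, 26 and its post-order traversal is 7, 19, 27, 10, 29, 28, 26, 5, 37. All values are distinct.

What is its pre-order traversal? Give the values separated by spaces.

37 29 27 19 7 10 5 28 26

The last element of post-order is the root; it splits in-order into left and right subtrees.
Root 37: left subtree has 5 nodes {27, 19, 7, 29, 10}, right has 3 {28, 5, 26}.
  Root 29: left subtree has 3 nodes {27, 19, 7}, right has 1 {10}.
    Root 27: left subtree has 0 nodes { }, right has 2 {19, 7}.
      Root 19: left subtree has 0 nodes { }, right has 1 {7}.
  Root 5: left subtree has 1 node {28}, right has 1 {26}.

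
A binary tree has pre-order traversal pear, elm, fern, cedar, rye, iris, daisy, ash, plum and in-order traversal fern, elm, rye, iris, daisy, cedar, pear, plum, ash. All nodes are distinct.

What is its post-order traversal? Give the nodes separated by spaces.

The first element of pre-order is the root; it splits in-order into left and right subtrees.
Root pear: left subtree has 6 nodes {fern, elm, rye, iris, daisy, cedar}, right has 2 {plum, ash}.
  Root elm: left subtree has 1 node {fern}, right has 4 {rye, iris, daisy, cedar}.
    Root cedar: left subtree has 3 nodes {rye, iris, daisy}, right has 0 { }.
      Root rye: left subtree has 0 nodes { }, right has 2 {iris, daisy}.
        Root iris: left subtree has 0 nodes { }, right has 1 {daisy}.
  Root ash: left subtree has 1 node {plum}, right has 0 { }.

fern daisy iris rye cedar elm plum ash pear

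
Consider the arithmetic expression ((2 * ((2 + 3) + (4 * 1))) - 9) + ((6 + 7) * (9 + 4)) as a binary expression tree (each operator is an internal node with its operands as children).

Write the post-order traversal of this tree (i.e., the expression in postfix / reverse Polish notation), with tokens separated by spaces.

2 2 3 + 4 1 * + * 9 - 6 7 + 9 4 + * +

Post-order on an expression tree gives postfix notation: for each operator, emit left operand, right operand, then the operator.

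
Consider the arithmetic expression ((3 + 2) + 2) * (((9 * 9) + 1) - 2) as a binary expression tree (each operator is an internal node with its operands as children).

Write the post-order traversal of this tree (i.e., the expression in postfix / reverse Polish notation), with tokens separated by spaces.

Post-order on an expression tree gives postfix notation: for each operator, emit left operand, right operand, then the operator.

3 2 + 2 + 9 9 * 1 + 2 - *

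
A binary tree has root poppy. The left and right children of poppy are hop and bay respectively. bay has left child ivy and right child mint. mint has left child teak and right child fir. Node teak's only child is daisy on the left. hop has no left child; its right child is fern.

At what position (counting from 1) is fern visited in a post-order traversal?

1

Post-order visits the left subtree, then the right subtree, then the node.
At poppy: go left to hop.
  At hop: no left child.
  At hop: go right to fern.
    fern is a leaf — visit fern.
  Visit hop.
At poppy: go right to bay.
  At bay: go left to ivy.
    ivy is a leaf — visit ivy.
  At bay: go right to mint.
    At mint: go left to teak.
      At teak: go left to daisy.
        daisy is a leaf — visit daisy.
      At teak: no right child.
      Visit teak.
    At mint: go right to fir.
      fir is a leaf — visit fir.
    Visit mint.
  Visit bay.
Visit poppy.
Full post-order sequence: fern, hop, ivy, daisy, teak, fir, mint, bay, poppy.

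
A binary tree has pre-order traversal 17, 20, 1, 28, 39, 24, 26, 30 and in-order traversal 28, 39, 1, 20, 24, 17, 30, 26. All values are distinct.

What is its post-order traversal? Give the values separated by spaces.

39 28 1 24 20 30 26 17

The first element of pre-order is the root; it splits in-order into left and right subtrees.
Root 17: left subtree has 5 nodes {28, 39, 1, 20, 24}, right has 2 {30, 26}.
  Root 20: left subtree has 3 nodes {28, 39, 1}, right has 1 {24}.
    Root 1: left subtree has 2 nodes {28, 39}, right has 0 { }.
      Root 28: left subtree has 0 nodes { }, right has 1 {39}.
  Root 26: left subtree has 1 node {30}, right has 0 { }.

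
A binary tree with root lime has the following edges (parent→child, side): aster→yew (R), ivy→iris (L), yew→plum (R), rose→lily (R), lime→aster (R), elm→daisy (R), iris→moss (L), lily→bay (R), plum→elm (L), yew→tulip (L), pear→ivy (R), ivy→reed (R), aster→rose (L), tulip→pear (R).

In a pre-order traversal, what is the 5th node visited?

bay

Pre-order visits the node, then its left subtree, then its right subtree.
Visit lime.
At lime: no left child.
At lime: go right to aster.
  Visit aster.
  At aster: go left to rose.
    Visit rose.
    At rose: no left child.
    At rose: go right to lily.
      Visit lily.
      At lily: no left child.
      At lily: go right to bay.
        bay is a leaf — visit bay.
  At aster: go right to yew.
    Visit yew.
    At yew: go left to tulip.
      Visit tulip.
      At tulip: no left child.
      At tulip: go right to pear.
        Visit pear.
        At pear: no left child.
        At pear: go right to ivy.
          Visit ivy.
          At ivy: go left to iris.
            Visit iris.
            At iris: go left to moss.
              moss is a leaf — visit moss.
            At iris: no right child.
          At ivy: go right to reed.
            reed is a leaf — visit reed.
    At yew: go right to plum.
      Visit plum.
      At plum: go left to elm.
        Visit elm.
        At elm: no left child.
        At elm: go right to daisy.
          daisy is a leaf — visit daisy.
      At plum: no right child.
Full pre-order sequence: lime, aster, rose, lily, bay, yew, tulip, pear, ivy, iris, moss, reed, plum, elm, daisy.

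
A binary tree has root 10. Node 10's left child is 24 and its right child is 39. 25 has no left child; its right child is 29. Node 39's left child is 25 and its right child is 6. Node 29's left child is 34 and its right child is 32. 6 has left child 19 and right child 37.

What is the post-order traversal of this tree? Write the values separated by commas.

Post-order visits the left subtree, then the right subtree, then the node.
At 10: go left to 24.
  24 is a leaf — visit 24.
At 10: go right to 39.
  At 39: go left to 25.
    At 25: no left child.
    At 25: go right to 29.
      At 29: go left to 34.
        34 is a leaf — visit 34.
      At 29: go right to 32.
        32 is a leaf — visit 32.
      Visit 29.
    Visit 25.
  At 39: go right to 6.
    At 6: go left to 19.
      19 is a leaf — visit 19.
    At 6: go right to 37.
      37 is a leaf — visit 37.
    Visit 6.
  Visit 39.
Visit 10.

24, 34, 32, 29, 25, 19, 37, 6, 39, 10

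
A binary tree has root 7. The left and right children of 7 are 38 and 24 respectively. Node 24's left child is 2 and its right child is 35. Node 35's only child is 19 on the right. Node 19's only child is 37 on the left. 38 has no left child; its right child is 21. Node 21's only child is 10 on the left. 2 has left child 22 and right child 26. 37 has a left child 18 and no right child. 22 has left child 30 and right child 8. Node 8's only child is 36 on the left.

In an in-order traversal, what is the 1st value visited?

In-order visits the left subtree, then the node, then the right subtree.
At 7: go left to 38.
  At 38: no left child.
  Visit 38.
  At 38: go right to 21.
    At 21: go left to 10.
      10 is a leaf — visit 10.
    Visit 21.
    At 21: no right child.
Visit 7.
At 7: go right to 24.
  At 24: go left to 2.
    At 2: go left to 22.
      At 22: go left to 30.
        30 is a leaf — visit 30.
      Visit 22.
      At 22: go right to 8.
        At 8: go left to 36.
          36 is a leaf — visit 36.
        Visit 8.
        At 8: no right child.
    Visit 2.
    At 2: go right to 26.
      26 is a leaf — visit 26.
  Visit 24.
  At 24: go right to 35.
    At 35: no left child.
    Visit 35.
    At 35: go right to 19.
      At 19: go left to 37.
        At 37: go left to 18.
          18 is a leaf — visit 18.
        Visit 37.
        At 37: no right child.
      Visit 19.
      At 19: no right child.
Full in-order sequence: 38, 10, 21, 7, 30, 22, 36, 8, 2, 26, 24, 35, 18, 37, 19.

38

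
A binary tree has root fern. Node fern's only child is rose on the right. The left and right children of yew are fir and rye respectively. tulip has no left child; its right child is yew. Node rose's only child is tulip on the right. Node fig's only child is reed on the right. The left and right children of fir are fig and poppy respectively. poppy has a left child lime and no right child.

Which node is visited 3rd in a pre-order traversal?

tulip

Pre-order visits the node, then its left subtree, then its right subtree.
Visit fern.
At fern: no left child.
At fern: go right to rose.
  Visit rose.
  At rose: no left child.
  At rose: go right to tulip.
    Visit tulip.
    At tulip: no left child.
    At tulip: go right to yew.
      Visit yew.
      At yew: go left to fir.
        Visit fir.
        At fir: go left to fig.
          Visit fig.
          At fig: no left child.
          At fig: go right to reed.
            reed is a leaf — visit reed.
        At fir: go right to poppy.
          Visit poppy.
          At poppy: go left to lime.
            lime is a leaf — visit lime.
          At poppy: no right child.
      At yew: go right to rye.
        rye is a leaf — visit rye.
Full pre-order sequence: fern, rose, tulip, yew, fir, fig, reed, poppy, lime, rye.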